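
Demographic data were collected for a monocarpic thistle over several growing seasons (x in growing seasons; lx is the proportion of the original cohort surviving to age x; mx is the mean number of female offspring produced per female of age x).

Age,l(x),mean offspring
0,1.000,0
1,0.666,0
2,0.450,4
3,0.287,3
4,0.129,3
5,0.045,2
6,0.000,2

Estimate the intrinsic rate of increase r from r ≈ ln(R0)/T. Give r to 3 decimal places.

0.439

R0 = Σ lx·mx = 0 + 0 + 1.8 + 0.861 + 0.387 + 0.09 + 0 = 3.138
Σ x·lx·mx = 8.181; T = 8.181/3.138 = 2.60707…
r ≈ ln(R0)/T = ln(3.138)/2.60707… = 0.43865… → 0.439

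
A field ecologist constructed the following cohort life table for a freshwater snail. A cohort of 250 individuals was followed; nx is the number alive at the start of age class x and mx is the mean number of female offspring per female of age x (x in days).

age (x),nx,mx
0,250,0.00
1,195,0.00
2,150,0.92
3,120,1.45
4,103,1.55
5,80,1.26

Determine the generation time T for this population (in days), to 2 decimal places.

3.39

lx = nx/n0 = nx/250: 1, 0.78, 0.6, 0.48, 0.412, 0.32
lx·mx: 0, 0, 0.552, 0.696, 0.6386, 0.4032 → R0 = 2.2898
x·lx·mx: 0, 0, 1.104, 2.088, 2.5544, 2.016 → Σ = 7.7624
T = 7.7624 / 2.2898 = 3.38999… → 3.39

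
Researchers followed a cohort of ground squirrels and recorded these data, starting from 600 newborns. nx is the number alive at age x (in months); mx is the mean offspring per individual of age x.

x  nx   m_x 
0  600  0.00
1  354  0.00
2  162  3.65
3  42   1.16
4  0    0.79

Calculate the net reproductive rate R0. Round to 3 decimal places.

1.067

lx = nx/n0 = nx/600: 1, 0.59, 0.27, 0.07, 0
lx·mx by age: 0, 0, 0.9855, 0.0812, 0
R0 = Σ lx·mx = 1.0667 → 1.067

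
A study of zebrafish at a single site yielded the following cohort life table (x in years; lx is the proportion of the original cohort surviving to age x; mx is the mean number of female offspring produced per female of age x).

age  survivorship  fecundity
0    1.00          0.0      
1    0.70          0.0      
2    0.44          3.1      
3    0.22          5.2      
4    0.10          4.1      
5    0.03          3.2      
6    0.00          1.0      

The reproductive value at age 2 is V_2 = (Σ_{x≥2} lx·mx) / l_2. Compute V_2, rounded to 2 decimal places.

lx·mx for x ≥ 2: 1.364, 1.144, 0.41, 0.096, 0 → sum = 3.014
V_2 = 3.014 / l_2 = 3.014 / 0.44 = 6.85 → 6.85

6.85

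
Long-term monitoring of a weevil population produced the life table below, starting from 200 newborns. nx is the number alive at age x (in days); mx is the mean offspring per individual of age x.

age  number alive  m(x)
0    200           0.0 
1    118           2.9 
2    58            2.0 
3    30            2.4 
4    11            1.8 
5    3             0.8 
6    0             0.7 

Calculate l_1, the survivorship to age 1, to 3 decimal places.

l_1 = n_1/n_0 = 118/200 = 0.59 → 0.590

0.590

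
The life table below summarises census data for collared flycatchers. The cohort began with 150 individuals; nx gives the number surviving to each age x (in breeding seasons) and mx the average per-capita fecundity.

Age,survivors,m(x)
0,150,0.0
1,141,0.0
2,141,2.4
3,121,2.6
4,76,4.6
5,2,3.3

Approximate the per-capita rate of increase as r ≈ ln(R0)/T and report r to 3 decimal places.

0.630

lx = nx/n0 = nx/150: 1, 0.94, 0.94, 0.80667…, 0.50667…, 0.01333…
R0 = Σ lx·mx = 0 + 0 + 2.256 + 2.09733… + 2.33067… + 0.044… = 6.728…
Σ x·lx·mx = 20.346667…; T = 20.346667…/6.728… = 3.02418…
r ≈ ln(R0)/T = ln(6.728…)/3.02418… = 0.63035… → 0.630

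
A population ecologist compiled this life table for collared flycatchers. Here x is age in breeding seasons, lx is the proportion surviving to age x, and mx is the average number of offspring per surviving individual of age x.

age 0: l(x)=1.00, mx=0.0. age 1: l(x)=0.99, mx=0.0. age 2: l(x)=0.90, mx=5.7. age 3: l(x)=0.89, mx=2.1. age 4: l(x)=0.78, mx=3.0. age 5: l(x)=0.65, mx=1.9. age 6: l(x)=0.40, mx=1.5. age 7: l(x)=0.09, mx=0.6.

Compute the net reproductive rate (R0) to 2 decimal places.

11.23

lx·mx by age: 0, 0, 5.13, 1.869, 2.34, 1.235, 0.6, 0.054
R0 = Σ lx·mx = 11.228 → 11.23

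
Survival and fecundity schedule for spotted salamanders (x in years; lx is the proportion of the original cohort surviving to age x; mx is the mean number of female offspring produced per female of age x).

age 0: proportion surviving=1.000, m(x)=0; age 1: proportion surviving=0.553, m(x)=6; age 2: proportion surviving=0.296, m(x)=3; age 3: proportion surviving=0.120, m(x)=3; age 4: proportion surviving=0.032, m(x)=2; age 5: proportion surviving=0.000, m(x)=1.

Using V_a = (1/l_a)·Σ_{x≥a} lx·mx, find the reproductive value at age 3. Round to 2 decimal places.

lx·mx for x ≥ 3: 0.36, 0.064, 0 → sum = 0.424
V_3 = 0.424 / l_3 = 0.424 / 0.12 = 3.533333… → 3.53

3.53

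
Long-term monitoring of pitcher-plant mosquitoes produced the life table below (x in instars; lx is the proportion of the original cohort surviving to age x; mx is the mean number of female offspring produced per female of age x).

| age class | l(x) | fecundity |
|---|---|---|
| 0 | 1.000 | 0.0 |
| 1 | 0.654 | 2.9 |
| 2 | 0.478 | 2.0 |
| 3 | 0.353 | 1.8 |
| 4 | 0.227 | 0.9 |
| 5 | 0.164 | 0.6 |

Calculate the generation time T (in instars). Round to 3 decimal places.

1.853

lx·mx: 0, 1.8966, 0.956, 0.6354, 0.2043, 0.0984 → R0 = 3.7907
x·lx·mx: 0, 1.8966, 1.912, 1.9062, 0.8172, 0.492 → Σ = 7.024
T = 7.024 / 3.7907 = 1.852956… → 1.853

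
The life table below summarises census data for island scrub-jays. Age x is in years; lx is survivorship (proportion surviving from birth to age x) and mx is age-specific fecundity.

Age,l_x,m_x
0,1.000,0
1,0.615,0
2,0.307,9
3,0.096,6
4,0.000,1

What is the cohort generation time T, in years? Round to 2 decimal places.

lx·mx: 0, 0, 2.763, 0.576, 0 → R0 = 3.339
x·lx·mx: 0, 0, 5.526, 1.728, 0 → Σ = 7.254
T = 7.254 / 3.339 = 2.172507… → 2.17

2.17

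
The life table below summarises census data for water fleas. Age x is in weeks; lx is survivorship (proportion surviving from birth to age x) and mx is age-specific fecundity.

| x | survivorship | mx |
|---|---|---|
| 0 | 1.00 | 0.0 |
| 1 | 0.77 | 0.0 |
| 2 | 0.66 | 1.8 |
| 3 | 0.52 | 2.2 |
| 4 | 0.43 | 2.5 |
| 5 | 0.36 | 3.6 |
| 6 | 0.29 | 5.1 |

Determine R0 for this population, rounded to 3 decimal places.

6.182

lx·mx by age: 0, 0, 1.188, 1.144, 1.075, 1.296, 1.479
R0 = Σ lx·mx = 6.182 → 6.182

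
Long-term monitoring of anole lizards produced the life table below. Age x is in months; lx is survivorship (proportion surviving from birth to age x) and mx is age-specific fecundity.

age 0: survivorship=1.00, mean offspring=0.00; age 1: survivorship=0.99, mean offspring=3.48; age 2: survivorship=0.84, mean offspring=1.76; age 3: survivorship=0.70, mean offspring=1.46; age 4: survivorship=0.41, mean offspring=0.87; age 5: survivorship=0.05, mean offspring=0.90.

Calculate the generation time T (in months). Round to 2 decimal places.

lx·mx: 0, 3.4452, 1.4784, 1.022, 0.3567, 0.045 → R0 = 6.3473
x·lx·mx: 0, 3.4452, 2.9568, 3.066, 1.4268, 0.225 → Σ = 11.1198
T = 11.1198 / 6.3473 = 1.751895… → 1.75

1.75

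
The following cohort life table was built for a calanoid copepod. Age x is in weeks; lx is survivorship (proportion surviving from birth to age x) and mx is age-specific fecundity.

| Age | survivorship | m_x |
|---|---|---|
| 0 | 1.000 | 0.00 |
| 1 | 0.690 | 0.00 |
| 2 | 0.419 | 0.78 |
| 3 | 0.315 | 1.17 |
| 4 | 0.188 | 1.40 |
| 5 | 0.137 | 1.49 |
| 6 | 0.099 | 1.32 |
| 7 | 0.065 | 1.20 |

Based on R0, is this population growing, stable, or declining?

R0 = Σ lx·mx = 0 + 0 + 0.32682 + 0.36855 + 0.2632 + 0.20413 + 0.13068 + 0.078 = 1.37138
R0 > 1, so the population is growing.

growing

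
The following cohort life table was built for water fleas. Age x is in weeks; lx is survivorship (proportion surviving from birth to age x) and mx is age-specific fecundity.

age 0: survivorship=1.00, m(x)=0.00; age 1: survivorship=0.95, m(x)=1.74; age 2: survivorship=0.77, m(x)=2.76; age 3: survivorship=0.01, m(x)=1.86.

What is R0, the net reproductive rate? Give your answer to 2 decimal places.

lx·mx by age: 0, 1.653, 2.1252, 0.0186
R0 = Σ lx·mx = 3.7968 → 3.80

3.80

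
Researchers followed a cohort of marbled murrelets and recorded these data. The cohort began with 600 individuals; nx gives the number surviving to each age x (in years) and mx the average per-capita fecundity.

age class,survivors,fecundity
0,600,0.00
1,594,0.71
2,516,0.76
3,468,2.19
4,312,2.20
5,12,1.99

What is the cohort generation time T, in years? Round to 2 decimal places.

2.80

lx = nx/n0 = nx/600: 1, 0.99, 0.86, 0.78, 0.52, 0.02
lx·mx: 0, 0.7029, 0.6536, 1.7082, 1.144, 0.0398 → R0 = 4.2485
x·lx·mx: 0, 0.7029, 1.3072, 5.1246, 4.576, 0.199 → Σ = 11.9097
T = 11.9097 / 4.2485 = 2.803272… → 2.80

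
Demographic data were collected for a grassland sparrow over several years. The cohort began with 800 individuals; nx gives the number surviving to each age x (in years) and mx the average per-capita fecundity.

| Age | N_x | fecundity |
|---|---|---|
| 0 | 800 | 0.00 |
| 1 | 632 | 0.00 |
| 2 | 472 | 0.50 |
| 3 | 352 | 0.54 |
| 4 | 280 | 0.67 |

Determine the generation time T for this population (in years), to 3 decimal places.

lx = nx/n0 = nx/800: 1, 0.79, 0.59, 0.44, 0.35
lx·mx: 0, 0, 0.295, 0.2376, 0.2345 → R0 = 0.7671
x·lx·mx: 0, 0, 0.59, 0.7128, 0.938 → Σ = 2.2408
T = 2.2408 / 0.7671 = 2.921132… → 2.921

2.921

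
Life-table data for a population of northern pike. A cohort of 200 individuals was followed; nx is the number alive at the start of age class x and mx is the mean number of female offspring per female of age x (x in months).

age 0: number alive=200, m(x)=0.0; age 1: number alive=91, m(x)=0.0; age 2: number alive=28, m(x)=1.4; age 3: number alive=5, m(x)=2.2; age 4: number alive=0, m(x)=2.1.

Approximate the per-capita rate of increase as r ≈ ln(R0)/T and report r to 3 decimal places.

lx = nx/n0 = nx/200: 1, 0.455, 0.14, 0.025, 0
R0 = Σ lx·mx = 0 + 0 + 0.196 + 0.055 + 0 = 0.251
Σ x·lx·mx = 0.557; T = 0.557/0.251 = 2.21912…
r ≈ ln(R0)/T = ln(0.251)/2.21912… = -0.6229… → -0.623

-0.623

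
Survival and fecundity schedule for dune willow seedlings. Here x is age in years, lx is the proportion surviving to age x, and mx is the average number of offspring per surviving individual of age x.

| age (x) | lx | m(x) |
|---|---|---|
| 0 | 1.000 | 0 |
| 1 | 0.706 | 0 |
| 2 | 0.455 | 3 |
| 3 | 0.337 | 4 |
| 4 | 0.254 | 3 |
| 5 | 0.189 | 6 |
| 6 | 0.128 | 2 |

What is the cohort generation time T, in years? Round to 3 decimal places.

3.500

lx·mx: 0, 0, 1.365, 1.348, 0.762, 1.134, 0.256 → R0 = 4.865
x·lx·mx: 0, 0, 2.73, 4.044, 3.048, 5.67, 1.536 → Σ = 17.028
T = 17.028 / 4.865 = 3.500103… → 3.500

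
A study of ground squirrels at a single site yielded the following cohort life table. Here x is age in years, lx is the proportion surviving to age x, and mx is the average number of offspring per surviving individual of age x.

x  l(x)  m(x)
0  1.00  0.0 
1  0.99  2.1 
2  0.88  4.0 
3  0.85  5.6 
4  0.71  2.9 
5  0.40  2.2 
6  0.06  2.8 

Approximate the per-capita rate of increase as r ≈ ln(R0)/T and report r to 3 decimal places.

R0 = Σ lx·mx = 0 + 2.079 + 3.52 + 4.76 + 2.059 + 0.88 + 0.168 = 13.466
Σ x·lx·mx = 37.043; T = 37.043/13.466 = 2.75085…
r ≈ ln(R0)/T = ln(13.466)/2.75085… = 0.94522… → 0.945

0.945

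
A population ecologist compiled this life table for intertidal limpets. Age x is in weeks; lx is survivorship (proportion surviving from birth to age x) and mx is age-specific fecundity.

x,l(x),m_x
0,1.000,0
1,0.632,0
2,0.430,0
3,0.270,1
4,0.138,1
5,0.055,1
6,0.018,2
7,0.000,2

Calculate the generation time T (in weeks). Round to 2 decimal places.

lx·mx: 0, 0, 0, 0.27, 0.138, 0.055, 0.036, 0 → R0 = 0.499
x·lx·mx: 0, 0, 0, 0.81, 0.552, 0.275, 0.216, 0 → Σ = 1.853
T = 1.853 / 0.499 = 3.713427… → 3.71

3.71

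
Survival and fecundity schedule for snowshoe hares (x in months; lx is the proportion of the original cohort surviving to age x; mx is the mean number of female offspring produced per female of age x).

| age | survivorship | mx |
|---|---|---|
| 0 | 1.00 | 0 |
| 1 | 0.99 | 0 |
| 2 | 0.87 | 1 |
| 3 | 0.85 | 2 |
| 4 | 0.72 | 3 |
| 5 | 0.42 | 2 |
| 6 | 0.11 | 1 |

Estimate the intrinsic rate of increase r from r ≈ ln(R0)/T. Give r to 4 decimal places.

0.4850

R0 = Σ lx·mx = 0 + 0 + 0.87 + 1.7 + 2.16 + 0.84 + 0.11 = 5.68
Σ x·lx·mx = 20.34; T = 20.34/5.68 = 3.58099…
r ≈ ln(R0)/T = ln(5.68)/3.58099… = 0.485048… → 0.4850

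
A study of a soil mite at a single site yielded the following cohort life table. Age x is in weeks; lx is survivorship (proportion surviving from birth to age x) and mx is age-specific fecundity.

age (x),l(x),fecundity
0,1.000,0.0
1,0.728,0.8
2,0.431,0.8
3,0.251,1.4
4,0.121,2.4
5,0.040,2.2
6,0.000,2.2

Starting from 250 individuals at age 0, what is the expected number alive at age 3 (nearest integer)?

Expected survivors = N0 · l_3 = 250 × 0.251 = 62.75 → 63

63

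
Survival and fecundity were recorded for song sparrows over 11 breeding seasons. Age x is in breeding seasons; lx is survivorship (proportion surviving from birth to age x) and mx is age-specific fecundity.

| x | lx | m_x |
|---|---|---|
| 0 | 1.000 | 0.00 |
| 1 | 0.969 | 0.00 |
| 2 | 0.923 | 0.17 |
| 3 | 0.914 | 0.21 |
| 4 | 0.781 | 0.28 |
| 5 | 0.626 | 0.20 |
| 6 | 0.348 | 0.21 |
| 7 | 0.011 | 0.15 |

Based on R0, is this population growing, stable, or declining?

R0 = Σ lx·mx = 0 + 0 + 0.15691 + 0.19194 + 0.21868 + 0.1252 + 0.07308 + 0.00165 = 0.76746
R0 < 1, so the population is declining.

declining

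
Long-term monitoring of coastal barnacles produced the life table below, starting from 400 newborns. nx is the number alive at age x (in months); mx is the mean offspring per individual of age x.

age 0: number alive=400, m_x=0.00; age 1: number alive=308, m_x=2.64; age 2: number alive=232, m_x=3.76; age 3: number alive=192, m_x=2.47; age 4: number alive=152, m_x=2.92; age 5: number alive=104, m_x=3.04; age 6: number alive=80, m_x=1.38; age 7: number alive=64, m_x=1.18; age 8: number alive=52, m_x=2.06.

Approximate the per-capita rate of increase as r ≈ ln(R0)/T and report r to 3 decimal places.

lx = nx/n0 = nx/400: 1, 0.77, 0.58, 0.48, 0.38, 0.26, 0.2, 0.16, 0.13
R0 = Σ lx·mx = 0 + 2.0328 + 2.1808 + 1.1856 + 1.1096 + 0.7904 + 0.276 + 0.1888 + 0.2678 = 8.0318
Σ x·lx·mx = 23.4616; T = 23.4616/8.0318 = 2.92109…
r ≈ ln(R0)/T = ln(8.0318)/2.92109… = 0.71323… → 0.713

0.713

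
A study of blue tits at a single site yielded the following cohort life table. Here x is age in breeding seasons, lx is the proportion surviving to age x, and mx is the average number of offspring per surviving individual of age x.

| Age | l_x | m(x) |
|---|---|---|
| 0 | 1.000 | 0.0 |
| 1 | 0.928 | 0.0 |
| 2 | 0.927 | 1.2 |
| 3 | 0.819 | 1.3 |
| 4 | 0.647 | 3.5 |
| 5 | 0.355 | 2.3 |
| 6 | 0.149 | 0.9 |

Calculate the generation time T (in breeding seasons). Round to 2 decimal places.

lx·mx: 0, 0, 1.1124, 1.0647, 2.2645, 0.8165, 0.1341 → R0 = 5.3922
x·lx·mx: 0, 0, 2.2248, 3.1941, 9.058, 4.0825, 0.8046 → Σ = 19.364
T = 19.364 / 5.3922 = 3.591113… → 3.59

3.59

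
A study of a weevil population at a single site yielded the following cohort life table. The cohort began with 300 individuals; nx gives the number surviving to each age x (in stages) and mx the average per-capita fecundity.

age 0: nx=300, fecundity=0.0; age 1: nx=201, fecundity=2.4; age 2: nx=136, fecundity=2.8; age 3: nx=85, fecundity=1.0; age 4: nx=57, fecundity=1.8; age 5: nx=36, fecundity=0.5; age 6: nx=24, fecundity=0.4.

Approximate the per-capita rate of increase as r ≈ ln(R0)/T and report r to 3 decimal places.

0.671

lx = nx/n0 = nx/300: 1, 0.67, 0.45333…, 0.28333…, 0.19, 0.12, 0.08
R0 = Σ lx·mx = 0 + 1.608 + 1.26933… + 0.28333… + 0.342 + 0.06 + 0.032 = 3.594667…
Σ x·lx·mx = 6.856667…; T = 6.856667…/3.594667… = 1.90746…
r ≈ ln(R0)/T = ln(3.594667…)/1.90746… = 0.67076… → 0.671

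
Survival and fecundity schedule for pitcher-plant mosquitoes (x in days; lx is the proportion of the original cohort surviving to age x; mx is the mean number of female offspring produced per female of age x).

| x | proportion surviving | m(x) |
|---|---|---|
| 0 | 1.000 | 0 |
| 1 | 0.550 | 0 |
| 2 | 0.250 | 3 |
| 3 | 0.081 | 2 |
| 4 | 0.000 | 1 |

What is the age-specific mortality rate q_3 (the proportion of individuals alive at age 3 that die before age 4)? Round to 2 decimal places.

q_3 = (l_3 − l_4) / l_3 = (0.081 − 0) / 0.081
     = 0.081 / 0.081 = 1 → 1.00

1.00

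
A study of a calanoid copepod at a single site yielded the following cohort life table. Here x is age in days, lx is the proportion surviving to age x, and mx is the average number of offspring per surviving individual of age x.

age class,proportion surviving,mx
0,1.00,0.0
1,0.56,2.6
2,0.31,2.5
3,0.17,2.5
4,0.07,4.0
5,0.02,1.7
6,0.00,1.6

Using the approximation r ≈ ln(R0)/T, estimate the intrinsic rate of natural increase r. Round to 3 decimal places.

0.580

R0 = Σ lx·mx = 0 + 1.456 + 0.775 + 0.425 + 0.28 + 0.034 + 0 = 2.97
Σ x·lx·mx = 5.571; T = 5.571/2.97 = 1.87576…
r ≈ ln(R0)/T = ln(2.97)/1.87576… = 0.58033… → 0.580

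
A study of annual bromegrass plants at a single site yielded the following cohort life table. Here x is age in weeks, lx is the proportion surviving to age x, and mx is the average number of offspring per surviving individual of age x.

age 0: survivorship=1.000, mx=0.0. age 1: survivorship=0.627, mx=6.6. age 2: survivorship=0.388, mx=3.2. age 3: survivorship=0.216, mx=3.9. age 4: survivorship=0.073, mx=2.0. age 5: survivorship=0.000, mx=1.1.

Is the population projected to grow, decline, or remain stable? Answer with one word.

growing

R0 = Σ lx·mx = 0 + 4.1382 + 1.2416 + 0.8424 + 0.146 + 0 = 6.3682
R0 > 1, so the population is growing.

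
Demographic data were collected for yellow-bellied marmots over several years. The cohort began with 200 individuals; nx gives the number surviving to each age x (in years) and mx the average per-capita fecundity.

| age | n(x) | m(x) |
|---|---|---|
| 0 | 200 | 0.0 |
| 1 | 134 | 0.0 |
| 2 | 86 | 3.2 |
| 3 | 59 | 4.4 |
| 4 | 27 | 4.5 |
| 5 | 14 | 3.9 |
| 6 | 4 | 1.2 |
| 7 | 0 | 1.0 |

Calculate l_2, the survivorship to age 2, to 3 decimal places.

l_2 = n_2/n_0 = 86/200 = 0.43 → 0.430

0.430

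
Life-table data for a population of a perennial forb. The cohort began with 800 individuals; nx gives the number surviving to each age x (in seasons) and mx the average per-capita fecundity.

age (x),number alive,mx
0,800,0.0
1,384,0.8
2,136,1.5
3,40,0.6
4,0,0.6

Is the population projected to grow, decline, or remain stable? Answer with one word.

lx = nx/n0 = nx/800: 1, 0.48, 0.17, 0.05, 0
R0 = Σ lx·mx = 0 + 0.384 + 0.255 + 0.03 + 0 = 0.669
R0 < 1, so the population is declining.

declining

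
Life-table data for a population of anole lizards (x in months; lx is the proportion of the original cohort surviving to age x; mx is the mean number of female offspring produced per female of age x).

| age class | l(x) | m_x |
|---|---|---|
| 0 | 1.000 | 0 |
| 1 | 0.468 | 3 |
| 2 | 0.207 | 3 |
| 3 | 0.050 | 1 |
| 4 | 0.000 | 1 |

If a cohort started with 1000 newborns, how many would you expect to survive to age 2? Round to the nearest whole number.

Expected survivors = N0 · l_2 = 1000 × 0.207 = 207 → 207

207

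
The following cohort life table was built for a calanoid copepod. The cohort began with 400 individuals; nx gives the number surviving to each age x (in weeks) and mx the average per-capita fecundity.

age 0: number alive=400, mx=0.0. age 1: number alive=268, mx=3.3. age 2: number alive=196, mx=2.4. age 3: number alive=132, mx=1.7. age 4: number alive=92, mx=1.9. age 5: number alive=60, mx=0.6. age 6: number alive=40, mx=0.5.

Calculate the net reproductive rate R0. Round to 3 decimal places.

lx = nx/n0 = nx/400: 1, 0.67, 0.49, 0.33, 0.23, 0.15, 0.1
lx·mx by age: 0, 2.211, 1.176, 0.561, 0.437, 0.09, 0.05
R0 = Σ lx·mx = 4.525 → 4.525

4.525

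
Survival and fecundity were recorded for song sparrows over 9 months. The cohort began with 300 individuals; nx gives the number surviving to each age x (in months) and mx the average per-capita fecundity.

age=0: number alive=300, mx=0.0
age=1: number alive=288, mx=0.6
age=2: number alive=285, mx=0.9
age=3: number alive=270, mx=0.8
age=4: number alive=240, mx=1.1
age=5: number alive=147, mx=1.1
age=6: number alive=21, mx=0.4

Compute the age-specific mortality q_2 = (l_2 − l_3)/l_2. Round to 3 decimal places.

lx = nx/n0 = nx/300: 1, 0.96, 0.95, 0.9, 0.8, 0.49, 0.07
q_2 = (l_2 − l_3) / l_2 = (0.95 − 0.9) / 0.95
     = 0.05 / 0.95 = 0.052632… → 0.053

0.053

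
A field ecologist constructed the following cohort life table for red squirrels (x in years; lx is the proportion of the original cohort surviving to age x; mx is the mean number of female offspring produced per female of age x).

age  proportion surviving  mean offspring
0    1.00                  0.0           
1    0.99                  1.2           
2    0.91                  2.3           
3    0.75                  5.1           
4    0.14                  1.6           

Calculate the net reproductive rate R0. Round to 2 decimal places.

7.33

lx·mx by age: 0, 1.188, 2.093, 3.825, 0.224
R0 = Σ lx·mx = 7.33 → 7.33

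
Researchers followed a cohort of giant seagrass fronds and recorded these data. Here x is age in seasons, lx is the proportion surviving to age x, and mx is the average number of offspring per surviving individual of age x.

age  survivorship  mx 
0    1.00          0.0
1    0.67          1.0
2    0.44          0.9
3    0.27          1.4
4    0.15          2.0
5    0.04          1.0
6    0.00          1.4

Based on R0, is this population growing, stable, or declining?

R0 = Σ lx·mx = 0 + 0.67 + 0.396 + 0.378 + 0.3 + 0.04 + 0 = 1.784
R0 > 1, so the population is growing.

growing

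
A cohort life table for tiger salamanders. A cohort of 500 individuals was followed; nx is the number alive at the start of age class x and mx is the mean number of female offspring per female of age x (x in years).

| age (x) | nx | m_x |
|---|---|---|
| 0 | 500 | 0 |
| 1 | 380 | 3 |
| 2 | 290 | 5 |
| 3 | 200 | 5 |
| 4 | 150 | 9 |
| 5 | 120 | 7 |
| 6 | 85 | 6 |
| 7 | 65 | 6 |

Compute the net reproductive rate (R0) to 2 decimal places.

13.36

lx = nx/n0 = nx/500: 1, 0.76, 0.58, 0.4, 0.3, 0.24, 0.17, 0.13
lx·mx by age: 0, 2.28, 2.9, 2, 2.7, 1.68, 1.02, 0.78
R0 = Σ lx·mx = 13.36 → 13.36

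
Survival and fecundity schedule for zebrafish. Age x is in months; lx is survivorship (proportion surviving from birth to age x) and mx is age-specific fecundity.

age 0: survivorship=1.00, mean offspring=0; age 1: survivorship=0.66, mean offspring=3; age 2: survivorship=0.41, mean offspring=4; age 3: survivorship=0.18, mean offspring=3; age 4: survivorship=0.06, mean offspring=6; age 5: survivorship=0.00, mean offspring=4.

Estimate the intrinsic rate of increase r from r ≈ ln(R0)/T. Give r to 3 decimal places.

0.820

R0 = Σ lx·mx = 0 + 1.98 + 1.64 + 0.54 + 0.36 + 0 = 4.52
Σ x·lx·mx = 8.32; T = 8.32/4.52 = 1.84071…
r ≈ ln(R0)/T = ln(4.52)/1.84071… = 0.81953… → 0.820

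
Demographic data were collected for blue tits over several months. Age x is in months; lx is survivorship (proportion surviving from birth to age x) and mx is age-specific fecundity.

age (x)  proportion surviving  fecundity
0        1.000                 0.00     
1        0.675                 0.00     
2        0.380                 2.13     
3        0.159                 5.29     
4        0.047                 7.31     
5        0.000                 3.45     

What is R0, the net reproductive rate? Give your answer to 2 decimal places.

1.99

lx·mx by age: 0, 0, 0.8094, 0.84111, 0.34357, 0
R0 = Σ lx·mx = 1.99408 → 1.99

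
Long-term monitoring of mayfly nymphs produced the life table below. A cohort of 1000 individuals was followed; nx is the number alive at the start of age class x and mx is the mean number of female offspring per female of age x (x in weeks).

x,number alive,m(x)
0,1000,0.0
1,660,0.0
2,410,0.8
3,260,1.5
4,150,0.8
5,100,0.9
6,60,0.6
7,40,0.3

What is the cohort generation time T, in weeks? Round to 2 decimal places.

3.13

lx = nx/n0 = nx/1000: 1, 0.66, 0.41, 0.26, 0.15, 0.1, 0.06, 0.04
lx·mx: 0, 0, 0.328, 0.39, 0.12, 0.09, 0.036, 0.012 → R0 = 0.976
x·lx·mx: 0, 0, 0.656, 1.17, 0.48, 0.45, 0.216, 0.084 → Σ = 3.056
T = 3.056 / 0.976 = 3.131148… → 3.13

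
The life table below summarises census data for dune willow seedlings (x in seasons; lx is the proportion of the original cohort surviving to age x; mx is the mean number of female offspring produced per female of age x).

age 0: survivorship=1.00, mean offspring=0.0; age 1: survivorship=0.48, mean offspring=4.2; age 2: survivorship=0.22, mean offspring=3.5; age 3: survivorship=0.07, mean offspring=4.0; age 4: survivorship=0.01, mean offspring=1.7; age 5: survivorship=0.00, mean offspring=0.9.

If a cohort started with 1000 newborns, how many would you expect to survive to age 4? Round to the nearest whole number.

Expected survivors = N0 · l_4 = 1000 × 0.01 = 10 → 10

10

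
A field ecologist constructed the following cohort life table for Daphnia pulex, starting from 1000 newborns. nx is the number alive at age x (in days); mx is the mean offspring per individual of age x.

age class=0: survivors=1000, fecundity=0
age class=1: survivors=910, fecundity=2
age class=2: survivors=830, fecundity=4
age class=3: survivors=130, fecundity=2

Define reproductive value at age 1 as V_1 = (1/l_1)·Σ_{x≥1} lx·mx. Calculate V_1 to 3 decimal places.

5.934

lx = nx/n0 = nx/1000: 1, 0.91, 0.83, 0.13
lx·mx for x ≥ 1: 1.82, 3.32, 0.26 → sum = 5.4
V_1 = 5.4 / l_1 = 5.4 / 0.91 = 5.934066… → 5.934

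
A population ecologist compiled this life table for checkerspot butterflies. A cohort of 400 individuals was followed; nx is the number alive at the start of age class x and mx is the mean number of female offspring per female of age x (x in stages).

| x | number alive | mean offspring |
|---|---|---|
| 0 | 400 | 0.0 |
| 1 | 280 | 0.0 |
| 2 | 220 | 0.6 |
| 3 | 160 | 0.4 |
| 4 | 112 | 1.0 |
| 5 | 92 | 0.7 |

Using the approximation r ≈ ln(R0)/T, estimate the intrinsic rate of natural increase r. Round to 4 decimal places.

lx = nx/n0 = nx/400: 1, 0.7, 0.55, 0.4, 0.28, 0.23
R0 = Σ lx·mx = 0 + 0 + 0.33 + 0.16 + 0.28 + 0.161 = 0.931
Σ x·lx·mx = 3.065; T = 3.065/0.931 = 3.29216…
r ≈ ln(R0)/T = ln(0.931)/3.29216… = -0.021717… → -0.0217

-0.0217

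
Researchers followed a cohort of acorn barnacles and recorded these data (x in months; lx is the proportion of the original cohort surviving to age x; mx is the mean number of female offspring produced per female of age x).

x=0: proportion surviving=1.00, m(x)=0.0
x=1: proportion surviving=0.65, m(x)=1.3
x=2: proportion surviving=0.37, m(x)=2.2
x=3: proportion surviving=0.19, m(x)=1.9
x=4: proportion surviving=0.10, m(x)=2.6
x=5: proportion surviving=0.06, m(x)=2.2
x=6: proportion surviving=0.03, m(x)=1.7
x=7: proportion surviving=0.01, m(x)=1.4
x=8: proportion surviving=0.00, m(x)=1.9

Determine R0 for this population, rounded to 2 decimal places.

2.48

lx·mx by age: 0, 0.845, 0.814, 0.361, 0.26, 0.132, 0.051, 0.014, 0
R0 = Σ lx·mx = 2.477 → 2.48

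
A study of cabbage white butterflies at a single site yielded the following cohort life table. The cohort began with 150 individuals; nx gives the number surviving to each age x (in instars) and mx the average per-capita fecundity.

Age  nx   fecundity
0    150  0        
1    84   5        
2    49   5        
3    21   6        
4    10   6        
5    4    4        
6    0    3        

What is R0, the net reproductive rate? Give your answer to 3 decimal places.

5.780

lx = nx/n0 = nx/150: 1, 0.56, 0.32667…, 0.14, 0.06667…, 0.02667…, 0
lx·mx by age: 0, 2.8, 1.633333…, 0.84, 0.4…, 0.106667…, 0
R0 = Σ lx·mx = 5.78… → 5.780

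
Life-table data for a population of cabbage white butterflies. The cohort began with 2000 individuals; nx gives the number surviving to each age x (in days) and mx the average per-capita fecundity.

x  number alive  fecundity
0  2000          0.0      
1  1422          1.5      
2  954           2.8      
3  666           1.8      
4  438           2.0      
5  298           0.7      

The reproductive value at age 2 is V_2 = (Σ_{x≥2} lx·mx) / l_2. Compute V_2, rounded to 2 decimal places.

5.19

lx = nx/n0 = nx/2000: 1, 0.711, 0.477, 0.333, 0.219, 0.149
lx·mx for x ≥ 2: 1.3356, 0.5994, 0.438, 0.1043 → sum = 2.4773
V_2 = 2.4773 / l_2 = 2.4773 / 0.477 = 5.193501… → 5.19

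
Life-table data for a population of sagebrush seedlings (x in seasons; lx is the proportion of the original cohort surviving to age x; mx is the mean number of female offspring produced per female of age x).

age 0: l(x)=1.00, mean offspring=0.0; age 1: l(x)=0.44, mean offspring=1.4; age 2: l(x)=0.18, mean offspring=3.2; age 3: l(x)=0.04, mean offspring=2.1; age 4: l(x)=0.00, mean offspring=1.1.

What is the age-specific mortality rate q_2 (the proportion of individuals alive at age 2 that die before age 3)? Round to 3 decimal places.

q_2 = (l_2 − l_3) / l_2 = (0.18 − 0.04) / 0.18
     = 0.14 / 0.18 = 0.777778… → 0.778

0.778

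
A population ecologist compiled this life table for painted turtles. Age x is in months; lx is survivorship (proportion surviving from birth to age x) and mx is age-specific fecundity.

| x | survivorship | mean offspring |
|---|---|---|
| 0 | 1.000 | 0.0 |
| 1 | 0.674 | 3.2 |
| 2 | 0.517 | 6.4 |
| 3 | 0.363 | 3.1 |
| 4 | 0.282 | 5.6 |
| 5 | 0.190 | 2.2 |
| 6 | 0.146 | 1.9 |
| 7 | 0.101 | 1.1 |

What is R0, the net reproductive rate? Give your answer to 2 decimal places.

lx·mx by age: 0, 2.1568, 3.3088, 1.1253, 1.5792, 0.418, 0.2774, 0.1111
R0 = Σ lx·mx = 8.9766 → 8.98

8.98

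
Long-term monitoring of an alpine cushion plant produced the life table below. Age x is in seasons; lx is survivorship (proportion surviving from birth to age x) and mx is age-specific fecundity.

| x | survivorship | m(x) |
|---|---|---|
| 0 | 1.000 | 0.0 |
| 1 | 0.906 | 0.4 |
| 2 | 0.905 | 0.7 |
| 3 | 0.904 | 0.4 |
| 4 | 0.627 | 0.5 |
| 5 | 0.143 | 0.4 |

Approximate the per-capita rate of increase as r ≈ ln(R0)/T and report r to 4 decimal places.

R0 = Σ lx·mx = 0 + 0.3624 + 0.6335 + 0.3616 + 0.3135 + 0.0572 = 1.7282
Σ x·lx·mx = 4.2542; T = 4.2542/1.7282 = 2.46164…
r ≈ ln(R0)/T = ln(1.7282)/2.46164… = 0.222243… → 0.2222

0.2222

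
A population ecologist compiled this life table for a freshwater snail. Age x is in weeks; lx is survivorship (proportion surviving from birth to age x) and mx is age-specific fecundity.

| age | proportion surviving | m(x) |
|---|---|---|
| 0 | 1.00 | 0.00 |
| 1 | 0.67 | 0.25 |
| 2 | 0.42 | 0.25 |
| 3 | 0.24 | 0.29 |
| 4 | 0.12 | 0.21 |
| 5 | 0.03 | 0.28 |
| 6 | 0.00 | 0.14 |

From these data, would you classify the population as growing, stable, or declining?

R0 = Σ lx·mx = 0 + 0.1675 + 0.105 + 0.0696 + 0.0252 + 0.0084 + 0 = 0.3757
R0 < 1, so the population is declining.

declining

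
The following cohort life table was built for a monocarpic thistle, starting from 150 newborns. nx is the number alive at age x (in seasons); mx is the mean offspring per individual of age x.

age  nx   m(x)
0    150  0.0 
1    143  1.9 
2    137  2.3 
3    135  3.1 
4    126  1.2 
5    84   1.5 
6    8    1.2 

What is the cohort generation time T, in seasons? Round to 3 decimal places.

2.670

lx = nx/n0 = nx/150: 1, 0.95333…, 0.91333…, 0.9, 0.84, 0.56, 0.05333…
lx·mx: 0, 1.811333…, 2.100667…, 2.79, 1.008, 0.84, 0.064… → R0 = 8.614…
x·lx·mx: 0, 1.811333…, 4.201333…, 8.37, 4.032, 4.2, 0.384… → Σ = 22.998667…
T = 22.998667… / 8.614… = 2.669917… → 2.670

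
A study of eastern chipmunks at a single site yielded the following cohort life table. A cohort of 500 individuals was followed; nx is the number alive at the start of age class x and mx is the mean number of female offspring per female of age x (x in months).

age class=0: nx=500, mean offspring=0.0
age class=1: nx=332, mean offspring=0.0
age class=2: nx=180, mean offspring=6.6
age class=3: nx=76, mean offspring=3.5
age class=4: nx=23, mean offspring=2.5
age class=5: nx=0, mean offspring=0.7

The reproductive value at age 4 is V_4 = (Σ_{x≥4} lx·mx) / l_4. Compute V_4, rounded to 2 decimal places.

lx = nx/n0 = nx/500: 1, 0.664, 0.36, 0.152, 0.046, 0
lx·mx for x ≥ 4: 0.115, 0 → sum = 0.115
V_4 = 0.115 / l_4 = 0.115 / 0.046 = 2.5 → 2.50

2.50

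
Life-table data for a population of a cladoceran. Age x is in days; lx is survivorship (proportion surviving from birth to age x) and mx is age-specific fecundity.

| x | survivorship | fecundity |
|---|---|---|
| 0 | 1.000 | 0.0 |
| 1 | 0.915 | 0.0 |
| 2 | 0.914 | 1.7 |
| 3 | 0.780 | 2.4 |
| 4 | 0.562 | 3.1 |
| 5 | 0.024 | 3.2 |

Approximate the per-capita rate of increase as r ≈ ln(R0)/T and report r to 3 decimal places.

0.541

R0 = Σ lx·mx = 0 + 0 + 1.5538 + 1.872 + 1.7422 + 0.0768 = 5.2448
Σ x·lx·mx = 16.0764; T = 16.0764/5.2448 = 3.06521…
r ≈ ln(R0)/T = ln(5.2448)/3.06521… = 0.54066… → 0.541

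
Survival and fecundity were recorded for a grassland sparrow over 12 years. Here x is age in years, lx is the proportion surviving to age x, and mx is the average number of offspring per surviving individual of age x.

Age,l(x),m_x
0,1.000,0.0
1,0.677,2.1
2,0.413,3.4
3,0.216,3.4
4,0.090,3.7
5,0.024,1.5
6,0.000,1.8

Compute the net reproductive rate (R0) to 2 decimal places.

3.93

lx·mx by age: 0, 1.4217, 1.4042, 0.7344, 0.333, 0.036, 0
R0 = Σ lx·mx = 3.9293 → 3.93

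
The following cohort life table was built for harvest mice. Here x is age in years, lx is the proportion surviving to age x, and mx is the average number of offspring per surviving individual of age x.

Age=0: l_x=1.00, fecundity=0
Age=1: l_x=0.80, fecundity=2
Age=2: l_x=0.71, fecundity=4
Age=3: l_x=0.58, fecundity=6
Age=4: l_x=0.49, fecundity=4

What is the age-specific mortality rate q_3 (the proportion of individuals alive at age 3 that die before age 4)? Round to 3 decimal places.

q_3 = (l_3 − l_4) / l_3 = (0.58 − 0.49) / 0.58
     = 0.09 / 0.58 = 0.155172… → 0.155

0.155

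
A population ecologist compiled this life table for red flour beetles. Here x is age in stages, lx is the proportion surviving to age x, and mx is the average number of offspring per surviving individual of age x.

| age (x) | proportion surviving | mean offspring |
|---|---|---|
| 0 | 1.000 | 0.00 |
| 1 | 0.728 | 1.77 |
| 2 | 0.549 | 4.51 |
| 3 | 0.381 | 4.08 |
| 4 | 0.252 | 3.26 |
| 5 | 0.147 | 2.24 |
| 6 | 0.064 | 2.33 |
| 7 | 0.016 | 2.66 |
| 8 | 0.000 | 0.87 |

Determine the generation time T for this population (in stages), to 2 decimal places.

2.56

lx·mx: 0, 1.28856, 2.47599, 1.55448, 0.82152, 0.32928, 0.14912, 0.04256, 0 → R0 = 6.66151
x·lx·mx: 0, 1.28856, 4.95198, 4.66344, 3.28608, 1.6464, 0.89472, 0.29792, 0 → Σ = 17.0291
T = 17.0291 / 6.66151 = 2.556342… → 2.56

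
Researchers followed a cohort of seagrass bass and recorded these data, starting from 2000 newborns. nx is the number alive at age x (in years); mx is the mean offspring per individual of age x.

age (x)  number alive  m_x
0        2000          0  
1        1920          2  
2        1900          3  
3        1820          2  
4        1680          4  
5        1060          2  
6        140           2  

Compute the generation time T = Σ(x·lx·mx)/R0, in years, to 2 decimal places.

lx = nx/n0 = nx/2000: 1, 0.96, 0.95, 0.91, 0.84, 0.53, 0.07
lx·mx: 0, 1.92, 2.85, 1.82, 3.36, 1.06, 0.14 → R0 = 11.15
x·lx·mx: 0, 1.92, 5.7, 5.46, 13.44, 5.3, 0.84 → Σ = 32.66
T = 32.66 / 11.15 = 2.929148… → 2.93

2.93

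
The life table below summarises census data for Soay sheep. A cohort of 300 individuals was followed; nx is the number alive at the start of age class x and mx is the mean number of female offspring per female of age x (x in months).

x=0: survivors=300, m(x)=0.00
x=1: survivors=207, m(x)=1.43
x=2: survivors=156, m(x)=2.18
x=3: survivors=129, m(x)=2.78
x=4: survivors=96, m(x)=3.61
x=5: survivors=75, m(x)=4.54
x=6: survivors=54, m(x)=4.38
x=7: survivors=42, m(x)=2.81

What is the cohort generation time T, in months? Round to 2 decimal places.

3.63

lx = nx/n0 = nx/300: 1, 0.69, 0.52, 0.43, 0.32, 0.25, 0.18, 0.14
lx·mx: 0, 0.9867, 1.1336, 1.1954, 1.1552, 1.135, 0.7884, 0.3934 → R0 = 6.7877
x·lx·mx: 0, 0.9867, 2.2672, 3.5862, 4.6208, 5.675, 4.7304, 2.7538 → Σ = 24.6201
T = 24.6201 / 6.7877 = 3.627164… → 3.63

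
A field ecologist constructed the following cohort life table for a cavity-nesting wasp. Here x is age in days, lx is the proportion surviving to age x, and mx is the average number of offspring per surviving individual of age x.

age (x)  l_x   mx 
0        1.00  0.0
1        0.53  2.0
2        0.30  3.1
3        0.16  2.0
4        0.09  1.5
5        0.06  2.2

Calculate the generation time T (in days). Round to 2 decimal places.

1.97

lx·mx: 0, 1.06, 0.93, 0.32, 0.135, 0.132 → R0 = 2.577
x·lx·mx: 0, 1.06, 1.86, 0.96, 0.54, 0.66 → Σ = 5.08
T = 5.08 / 2.577 = 1.971284… → 1.97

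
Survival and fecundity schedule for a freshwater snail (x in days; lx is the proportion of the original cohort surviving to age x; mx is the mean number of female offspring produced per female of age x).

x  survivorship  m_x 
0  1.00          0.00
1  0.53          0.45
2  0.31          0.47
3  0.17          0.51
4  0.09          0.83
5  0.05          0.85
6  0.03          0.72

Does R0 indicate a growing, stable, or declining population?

declining

R0 = Σ lx·mx = 0 + 0.2385 + 0.1457 + 0.0867 + 0.0747 + 0.0425 + 0.0216 = 0.6097
R0 < 1, so the population is declining.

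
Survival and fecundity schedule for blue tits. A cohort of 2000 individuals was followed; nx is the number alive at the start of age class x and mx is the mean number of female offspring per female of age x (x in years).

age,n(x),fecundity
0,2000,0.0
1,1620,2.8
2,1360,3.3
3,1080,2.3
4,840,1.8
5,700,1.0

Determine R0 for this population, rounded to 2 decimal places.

lx = nx/n0 = nx/2000: 1, 0.81, 0.68, 0.54, 0.42, 0.35
lx·mx by age: 0, 2.268, 2.244, 1.242, 0.756, 0.35
R0 = Σ lx·mx = 6.86 → 6.86

6.86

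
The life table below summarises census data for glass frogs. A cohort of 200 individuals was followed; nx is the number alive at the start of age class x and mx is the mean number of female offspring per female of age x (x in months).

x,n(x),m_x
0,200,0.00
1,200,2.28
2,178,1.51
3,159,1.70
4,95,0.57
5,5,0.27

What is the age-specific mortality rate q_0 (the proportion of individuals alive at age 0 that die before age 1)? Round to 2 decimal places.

0.00

lx = nx/n0 = nx/200: 1, 1, 0.89, 0.795, 0.475, 0.025
q_0 = (l_0 − l_1) / l_0 = (1 − 1) / 1
     = 0 / 1 = 0 → 0.00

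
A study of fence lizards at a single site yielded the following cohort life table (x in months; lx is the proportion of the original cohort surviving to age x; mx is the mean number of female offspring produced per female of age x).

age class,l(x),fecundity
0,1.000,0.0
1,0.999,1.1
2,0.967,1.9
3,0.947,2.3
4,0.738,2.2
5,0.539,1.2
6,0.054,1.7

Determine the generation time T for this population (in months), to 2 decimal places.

lx·mx: 0, 1.0989, 1.8373, 2.1781, 1.6236, 0.6468, 0.0918 → R0 = 7.4765
x·lx·mx: 0, 1.0989, 3.6746, 6.5343, 6.4944, 3.234, 0.5508 → Σ = 21.587
T = 21.587 / 7.4765 = 2.887314… → 2.89

2.89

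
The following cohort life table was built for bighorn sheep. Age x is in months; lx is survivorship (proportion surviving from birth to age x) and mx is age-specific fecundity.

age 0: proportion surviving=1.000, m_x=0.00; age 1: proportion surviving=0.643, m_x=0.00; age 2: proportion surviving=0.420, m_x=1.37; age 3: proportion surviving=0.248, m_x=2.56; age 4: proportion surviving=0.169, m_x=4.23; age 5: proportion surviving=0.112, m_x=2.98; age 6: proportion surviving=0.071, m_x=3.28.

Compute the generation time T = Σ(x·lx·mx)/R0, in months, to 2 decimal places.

lx·mx: 0, 0, 0.5754, 0.63488, 0.71487, 0.33376, 0.23288 → R0 = 2.49179
x·lx·mx: 0, 0, 1.1508, 1.90464, 2.85948, 1.6688, 1.39728 → Σ = 8.981
T = 8.981 / 2.49179 = 3.604236… → 3.60

3.60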